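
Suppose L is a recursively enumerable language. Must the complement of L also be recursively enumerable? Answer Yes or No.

If both L and its complement were r.e., running the two recognisers in parallel would decide L, so L would be recursive; but there are r.e. languages that are not recursive (e.g. the halting problem), and their complements are therefore not r.e.

No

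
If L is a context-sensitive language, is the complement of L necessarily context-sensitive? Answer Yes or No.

The context-sensitive languages are exactly NSPACE(n), and by the Immerman–Szelepcsényi theorem nondeterministic space classes (from log n up) are closed under complement.
So the context-sensitive languages are closed under complement.

Yes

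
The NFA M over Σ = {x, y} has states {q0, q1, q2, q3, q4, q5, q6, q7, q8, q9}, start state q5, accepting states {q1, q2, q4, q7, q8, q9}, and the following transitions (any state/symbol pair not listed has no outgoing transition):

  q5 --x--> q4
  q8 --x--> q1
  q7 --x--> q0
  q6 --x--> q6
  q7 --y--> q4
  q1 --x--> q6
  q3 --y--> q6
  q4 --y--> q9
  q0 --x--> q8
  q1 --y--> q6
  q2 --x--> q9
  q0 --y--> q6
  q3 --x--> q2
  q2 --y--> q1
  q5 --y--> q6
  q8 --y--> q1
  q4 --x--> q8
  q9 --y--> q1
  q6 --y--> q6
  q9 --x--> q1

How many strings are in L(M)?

7

The useful subgraph on states {q1, q4, q5, q8, q9} is acyclic, so L(M) is finite; the longest accepting path visits 4 useful states, giving maximum string length 3.
Counting accepting paths from q5 by length: 1 of length 1, 2 of length 2, 4 of length 3. Total 7.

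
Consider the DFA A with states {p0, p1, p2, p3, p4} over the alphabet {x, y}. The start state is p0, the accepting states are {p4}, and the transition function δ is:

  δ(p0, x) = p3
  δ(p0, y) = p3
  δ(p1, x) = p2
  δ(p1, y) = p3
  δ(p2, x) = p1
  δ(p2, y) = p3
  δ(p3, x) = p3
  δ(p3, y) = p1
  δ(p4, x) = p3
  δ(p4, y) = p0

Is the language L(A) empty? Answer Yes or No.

Yes

The states reachable from the start state are {p0, p1, p2, p3}.
None of the accepting states {p4} is reachable, so no string is accepted and L(A) = ∅.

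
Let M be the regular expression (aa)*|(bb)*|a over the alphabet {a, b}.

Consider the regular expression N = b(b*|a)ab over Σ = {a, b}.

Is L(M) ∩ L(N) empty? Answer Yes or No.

Converting the expression M to a DFA (subset construction, then merging equivalent states) gives the minimal DFA with states {m0, m1, m2, m3, m4, m5, m6}, start state m0, accepting states {m0, m1, m3, m5} and transitions m0: a→m1, b→m2; m1: a→m3, b→m4; m2: a→m4, b→m5; m3: a→m6, b→m4; m4: a→m4, b→m4; m5: a→m4, b→m2; m6: a→m3, b→m4.
Converting the expression N to a DFA (subset construction, then merging equivalent states) gives the minimal DFA with states {n0, n1, n2, n3, n4, n5, n6}, start state n0, accepting states {n6} and transitions n0: a→n1, b→n2; n1: a→n1, b→n1; n2: a→n3, b→n4; n3: a→n5, b→n6; n4: a→n5, b→n4; n5: a→n1, b→n6; n6: a→n1, b→n1.
Exploring the product automaton M × N from the start pair (m0, n0), following both machines on each input symbol, reaches 11 state pairs: (m0, n0), (m1, n1), (m2, n2), (m3, n1), (m4, n1), (m4, n3), (m5, n4), (m6, n1), (m4, n5), (m4, n6), (m2, n4).
M accepts in {m0, m1, m3, m5} and N accepts in {n6}; no reachable pair has both components accepting, so no string drives both machines to acceptance simultaneously and L(M) ∩ L(N) = ∅.
So no string is accepted by both, and the intersection is empty.

Yes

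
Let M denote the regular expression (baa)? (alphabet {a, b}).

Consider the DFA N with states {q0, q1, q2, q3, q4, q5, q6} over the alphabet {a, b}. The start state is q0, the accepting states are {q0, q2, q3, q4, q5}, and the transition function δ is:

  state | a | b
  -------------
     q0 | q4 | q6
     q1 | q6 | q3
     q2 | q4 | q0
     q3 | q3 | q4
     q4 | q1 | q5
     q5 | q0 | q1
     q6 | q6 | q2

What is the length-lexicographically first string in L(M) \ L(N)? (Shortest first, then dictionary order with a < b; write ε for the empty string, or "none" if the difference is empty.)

The string baa is accepted by M but not by N.
No shorter string lies in the difference, and baa is the lexicographically first length-3 string in L(M) \ L(N).

baa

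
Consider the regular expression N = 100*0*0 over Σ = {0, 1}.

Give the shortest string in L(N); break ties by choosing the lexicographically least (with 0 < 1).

By inspection of the expression, no string of length less than 3 matches, and 100 is the lexicographically first match of length 3.

100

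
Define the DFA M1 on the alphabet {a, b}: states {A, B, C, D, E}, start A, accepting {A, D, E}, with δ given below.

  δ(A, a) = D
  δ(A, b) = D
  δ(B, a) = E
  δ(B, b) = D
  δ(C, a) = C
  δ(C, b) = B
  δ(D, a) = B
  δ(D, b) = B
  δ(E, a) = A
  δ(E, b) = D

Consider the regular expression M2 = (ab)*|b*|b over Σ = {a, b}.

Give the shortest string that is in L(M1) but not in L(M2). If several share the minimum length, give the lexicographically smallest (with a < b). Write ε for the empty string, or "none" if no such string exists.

a

The string a is accepted by M1 but not by M2.
No shorter string lies in the difference, and a is the lexicographically first length-1 string in L(M1) \ L(M2).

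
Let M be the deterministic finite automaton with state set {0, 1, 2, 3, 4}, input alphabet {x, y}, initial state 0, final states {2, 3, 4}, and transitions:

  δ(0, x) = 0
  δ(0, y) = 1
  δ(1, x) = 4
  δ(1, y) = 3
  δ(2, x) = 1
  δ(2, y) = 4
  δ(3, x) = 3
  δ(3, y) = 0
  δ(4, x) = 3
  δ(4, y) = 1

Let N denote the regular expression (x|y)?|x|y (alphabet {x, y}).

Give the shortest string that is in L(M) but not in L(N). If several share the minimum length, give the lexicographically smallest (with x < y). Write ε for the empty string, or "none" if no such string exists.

The string yx is accepted by M but not by N.
No shorter string lies in the difference, and yx is the lexicographically first length-2 string in L(M) \ L(N).

yx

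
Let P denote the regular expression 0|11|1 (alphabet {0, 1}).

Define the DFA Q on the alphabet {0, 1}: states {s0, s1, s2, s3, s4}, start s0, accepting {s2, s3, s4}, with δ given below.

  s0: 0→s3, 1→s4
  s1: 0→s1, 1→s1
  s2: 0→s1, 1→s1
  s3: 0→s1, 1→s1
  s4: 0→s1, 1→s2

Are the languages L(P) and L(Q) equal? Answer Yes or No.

Converting the expression P to a DFA (subset construction, then merging equivalent states) gives the minimal DFA with states {p0, p1, p2, p3}, start state p0, accepting states {p1, p2} and transitions p0: 0→p1, 1→p2; p1: 0→p3, 1→p3; p2: 0→p3, 1→p1; p3: 0→p3, 1→p3.
Exploring the product automaton P × Q from the start pair (p0, s0), following both machines on each input symbol, reaches 5 state pairs: (p0, s0), (p1, s3), (p2, s4), (p3, s1), (p1, s2).
P accepts in {p1, p2} and Q accepts in {s2, s3, s4}. In every reachable pair the two components are either both accepting — (p1, s3), (p2, s4), (p1, s2) — or both non-accepting, so no string is accepted by exactly one of the machines: L(P) \ L(Q) and L(Q) \ L(P) are both empty.
Hence every string is accepted by P iff it is accepted by Q, and the two languages coincide.

Yes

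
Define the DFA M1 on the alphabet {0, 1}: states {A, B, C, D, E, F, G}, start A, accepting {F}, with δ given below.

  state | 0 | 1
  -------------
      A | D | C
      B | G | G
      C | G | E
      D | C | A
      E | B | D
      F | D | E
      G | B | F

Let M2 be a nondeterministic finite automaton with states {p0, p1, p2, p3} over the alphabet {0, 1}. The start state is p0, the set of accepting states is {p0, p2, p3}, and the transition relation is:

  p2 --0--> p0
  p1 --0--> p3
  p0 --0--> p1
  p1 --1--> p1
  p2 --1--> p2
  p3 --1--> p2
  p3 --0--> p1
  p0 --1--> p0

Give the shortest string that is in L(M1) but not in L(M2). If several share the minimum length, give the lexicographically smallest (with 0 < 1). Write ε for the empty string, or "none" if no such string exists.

The string 101 is accepted by M1 but not by M2.
No shorter string lies in the difference, and 101 is the lexicographically first length-3 string in L(M1) \ L(M2).

101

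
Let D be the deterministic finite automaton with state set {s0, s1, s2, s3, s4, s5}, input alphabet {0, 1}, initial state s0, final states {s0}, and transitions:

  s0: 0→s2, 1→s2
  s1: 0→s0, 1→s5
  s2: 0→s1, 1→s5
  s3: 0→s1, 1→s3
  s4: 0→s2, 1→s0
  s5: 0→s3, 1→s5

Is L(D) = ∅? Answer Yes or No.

The empty string ε is accepted: the run s0 ends in the accepting state s0.
Since at least one string is accepted, L(D) is not empty.

No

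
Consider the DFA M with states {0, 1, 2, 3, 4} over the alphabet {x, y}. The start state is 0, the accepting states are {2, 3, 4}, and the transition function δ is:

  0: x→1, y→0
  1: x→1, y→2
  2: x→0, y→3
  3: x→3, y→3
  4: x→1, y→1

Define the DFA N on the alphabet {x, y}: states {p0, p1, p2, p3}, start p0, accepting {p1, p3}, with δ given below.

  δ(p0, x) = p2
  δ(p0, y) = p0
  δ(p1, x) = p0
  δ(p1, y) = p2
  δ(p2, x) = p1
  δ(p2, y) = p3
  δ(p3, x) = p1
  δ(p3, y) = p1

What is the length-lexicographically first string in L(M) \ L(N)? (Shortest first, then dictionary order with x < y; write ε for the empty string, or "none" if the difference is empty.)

The string xxy is accepted by M but not by N.
No shorter string lies in the difference, and xxy is the lexicographically first length-3 string in L(M) \ L(N).

xxy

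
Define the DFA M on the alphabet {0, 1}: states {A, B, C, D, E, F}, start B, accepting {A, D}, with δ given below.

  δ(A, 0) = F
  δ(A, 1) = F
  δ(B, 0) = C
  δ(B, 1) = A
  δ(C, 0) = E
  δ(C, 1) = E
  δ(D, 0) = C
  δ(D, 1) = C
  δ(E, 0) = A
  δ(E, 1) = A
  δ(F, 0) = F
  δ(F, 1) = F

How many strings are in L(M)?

5

The useful subgraph on states {A, B, C, E} is acyclic, so L(M) is finite; the longest accepting path visits 4 useful states, giving maximum string length 3.
Counting accepting paths from B by length: 1 of length 1, 4 of length 3. Total 5.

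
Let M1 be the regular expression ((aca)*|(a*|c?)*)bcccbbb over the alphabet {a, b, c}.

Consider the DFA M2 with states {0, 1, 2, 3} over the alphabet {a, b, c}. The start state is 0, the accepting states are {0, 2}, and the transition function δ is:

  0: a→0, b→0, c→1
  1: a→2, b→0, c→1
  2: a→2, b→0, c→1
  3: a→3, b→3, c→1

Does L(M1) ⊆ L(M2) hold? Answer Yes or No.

Converting the expression M1 to a DFA (subset construction, then merging equivalent states) gives the minimal DFA with states {r0, r1, r2, r3, r4, r5, r6, r7, r8}, start state r0, accepting states {r8} and transitions r0: a→r0, b→r1, c→r0; r1: a→r2, b→r2, c→r3; r2: a→r2, b→r2, c→r2; r3: a→r2, b→r2, c→r4; r4: a→r2, b→r2, c→r5; r5: a→r2, b→r6, c→r2; r6: a→r2, b→r7, c→r2; r7: a→r2, b→r8, c→r2; r8: a→r2, b→r2, c→r2.
Exploring the product automaton M1 × M2 from the start pair (r0, 0), following both machines on each input symbol, reaches 13 state pairs: (r0, 0), (r1, 0), (r0, 1), (r2, 0), (r3, 1), (r0, 2), (r2, 1), (r2, 2), (r4, 1), (r5, 1), (r6, 0), (r7, 0), (r8, 0).
M1 accepts in {r8} and M2 accepts in {0, 2}. The reachable pairs whose M1-component is accepting are (r8, 0); in each of them the M2-component is accepting too, so the product for L(M1) \ L(M2) (M1-component accepting, M2-component rejecting) has no reachable accepting pair and the difference is empty.
Hence every string in L(M1) is also in L(M2).

Yes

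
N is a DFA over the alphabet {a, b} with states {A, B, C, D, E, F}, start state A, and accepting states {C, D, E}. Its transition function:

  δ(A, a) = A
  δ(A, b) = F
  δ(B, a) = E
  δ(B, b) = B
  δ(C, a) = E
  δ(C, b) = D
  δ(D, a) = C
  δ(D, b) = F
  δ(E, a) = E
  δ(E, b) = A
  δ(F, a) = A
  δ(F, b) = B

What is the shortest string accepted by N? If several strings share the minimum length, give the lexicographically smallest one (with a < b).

bba

A breadth-first search from A reaches an accepting state first via the path A → F → B → E on input bba.
No string of length < 3 is accepted (BFS exhausts all shorter strings without reaching an accepting state), and bba is the lexicographically least accepting string of length 3.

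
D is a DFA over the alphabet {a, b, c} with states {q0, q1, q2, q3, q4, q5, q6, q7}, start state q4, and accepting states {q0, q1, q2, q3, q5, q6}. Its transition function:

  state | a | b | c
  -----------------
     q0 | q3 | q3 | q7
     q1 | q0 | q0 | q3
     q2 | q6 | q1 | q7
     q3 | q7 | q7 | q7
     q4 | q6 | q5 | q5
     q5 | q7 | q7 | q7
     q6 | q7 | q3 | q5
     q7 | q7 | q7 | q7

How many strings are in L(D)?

The useful subgraph on states {q3, q4, q5, q6} is acyclic, so L(D) is finite; the longest accepting path visits 3 useful states, giving maximum string length 2.
Counting accepting paths from q4 by length: 3 of length 1, 2 of length 2. Total 5.

5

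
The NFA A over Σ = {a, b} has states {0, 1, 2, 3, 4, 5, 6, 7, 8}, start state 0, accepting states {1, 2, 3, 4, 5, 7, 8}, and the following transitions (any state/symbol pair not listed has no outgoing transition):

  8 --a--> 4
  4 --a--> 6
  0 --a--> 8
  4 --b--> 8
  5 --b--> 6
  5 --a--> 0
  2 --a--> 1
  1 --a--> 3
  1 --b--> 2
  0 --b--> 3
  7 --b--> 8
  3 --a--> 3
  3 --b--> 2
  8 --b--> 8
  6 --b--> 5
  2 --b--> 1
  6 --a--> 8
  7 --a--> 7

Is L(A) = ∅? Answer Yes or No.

The string a is accepted: the run 0 → 8 ends in the accepting state 8.
Since at least one string is accepted, L(A) is not empty.

No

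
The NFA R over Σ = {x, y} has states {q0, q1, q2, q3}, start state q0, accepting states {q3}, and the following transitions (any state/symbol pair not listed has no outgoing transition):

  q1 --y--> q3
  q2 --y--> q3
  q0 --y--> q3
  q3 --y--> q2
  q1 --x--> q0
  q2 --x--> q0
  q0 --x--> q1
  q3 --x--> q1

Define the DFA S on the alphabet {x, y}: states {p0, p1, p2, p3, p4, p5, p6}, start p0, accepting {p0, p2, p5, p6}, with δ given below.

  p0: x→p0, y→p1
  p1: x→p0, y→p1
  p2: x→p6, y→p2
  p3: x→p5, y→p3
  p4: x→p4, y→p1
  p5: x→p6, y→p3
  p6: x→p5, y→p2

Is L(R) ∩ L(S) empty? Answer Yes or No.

Yes

Exploring the product automaton R × S from the start pair (q0, p0), following both machines on each input symbol, reaches 4 state pairs: (q0, p0), (q1, p0), (q3, p1), (q2, p1).
R accepts in {q3} and S accepts in {p0, p2, p5, p6}; no reachable pair has both components accepting, so no string drives both machines to acceptance simultaneously and L(R) ∩ L(S) = ∅.
So no string is accepted by both, and the intersection is empty.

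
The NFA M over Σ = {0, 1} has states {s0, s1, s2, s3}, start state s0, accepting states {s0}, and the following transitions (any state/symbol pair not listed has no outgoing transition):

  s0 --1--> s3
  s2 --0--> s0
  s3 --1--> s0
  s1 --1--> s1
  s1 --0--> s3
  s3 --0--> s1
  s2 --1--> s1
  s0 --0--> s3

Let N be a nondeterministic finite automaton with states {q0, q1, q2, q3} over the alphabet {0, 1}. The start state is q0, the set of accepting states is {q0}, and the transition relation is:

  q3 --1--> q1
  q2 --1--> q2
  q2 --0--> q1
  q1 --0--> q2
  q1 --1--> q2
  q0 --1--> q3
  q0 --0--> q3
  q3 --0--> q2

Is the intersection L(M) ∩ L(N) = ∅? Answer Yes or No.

The empty string ε is accepted by both M and N.
Hence L(M) ∩ L(N) ≠ ∅.

No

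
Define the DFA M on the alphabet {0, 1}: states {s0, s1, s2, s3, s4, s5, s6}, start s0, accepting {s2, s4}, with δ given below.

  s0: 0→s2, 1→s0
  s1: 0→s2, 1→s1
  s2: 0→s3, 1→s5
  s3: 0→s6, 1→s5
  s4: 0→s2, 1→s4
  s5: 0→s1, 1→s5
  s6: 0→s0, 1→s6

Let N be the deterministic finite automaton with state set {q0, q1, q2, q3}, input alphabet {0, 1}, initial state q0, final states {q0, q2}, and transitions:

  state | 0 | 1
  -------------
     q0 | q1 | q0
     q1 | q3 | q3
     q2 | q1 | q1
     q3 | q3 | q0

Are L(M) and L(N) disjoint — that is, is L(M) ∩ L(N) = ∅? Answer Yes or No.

Exploring the product automaton M × N from the start pair (s0, q0), following both machines on each input symbol, reaches 13 state pairs: (s0, q0), (s2, q1), (s3, q3), (s5, q3), (s6, q3), (s5, q0), (s1, q3), (s0, q3), (s6, q0), (s1, q1), (s2, q3), (s1, q0), (s0, q1).
M accepts in {s2, s4} and N accepts in {q0, q2}; no reachable pair has both components accepting, so no string drives both machines to acceptance simultaneously and L(M) ∩ L(N) = ∅.
So no string is accepted by both, and the intersection is empty.

Yes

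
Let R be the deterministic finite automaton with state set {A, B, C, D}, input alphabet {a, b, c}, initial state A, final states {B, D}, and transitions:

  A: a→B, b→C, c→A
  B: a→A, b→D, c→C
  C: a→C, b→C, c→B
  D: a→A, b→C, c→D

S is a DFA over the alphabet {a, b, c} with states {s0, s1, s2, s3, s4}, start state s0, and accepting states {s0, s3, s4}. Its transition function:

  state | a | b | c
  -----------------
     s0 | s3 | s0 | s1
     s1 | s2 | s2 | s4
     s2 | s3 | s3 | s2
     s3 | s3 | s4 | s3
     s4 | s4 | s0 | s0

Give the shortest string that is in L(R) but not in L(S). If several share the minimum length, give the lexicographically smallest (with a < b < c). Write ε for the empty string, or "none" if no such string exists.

The string bc is accepted by R but not by S.
No shorter string lies in the difference, and bc is the lexicographically first length-2 string in L(R) \ L(S).

bc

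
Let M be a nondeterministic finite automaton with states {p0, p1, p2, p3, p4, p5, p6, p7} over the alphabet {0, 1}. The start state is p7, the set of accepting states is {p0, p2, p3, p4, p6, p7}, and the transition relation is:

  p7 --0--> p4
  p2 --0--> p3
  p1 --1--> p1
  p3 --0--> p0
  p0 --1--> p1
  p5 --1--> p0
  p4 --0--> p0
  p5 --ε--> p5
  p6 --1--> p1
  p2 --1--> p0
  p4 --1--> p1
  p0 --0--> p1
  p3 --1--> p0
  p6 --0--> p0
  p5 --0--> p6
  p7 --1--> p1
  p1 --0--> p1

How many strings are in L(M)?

The useful subgraph on states {p0, p4, p7} is acyclic, so L(M) is finite; the longest accepting path visits 3 useful states, giving maximum string length 2.
Counting accepting paths from p7 by length: 1 of length 0, 1 of length 1, 1 of length 2. Total 3.

3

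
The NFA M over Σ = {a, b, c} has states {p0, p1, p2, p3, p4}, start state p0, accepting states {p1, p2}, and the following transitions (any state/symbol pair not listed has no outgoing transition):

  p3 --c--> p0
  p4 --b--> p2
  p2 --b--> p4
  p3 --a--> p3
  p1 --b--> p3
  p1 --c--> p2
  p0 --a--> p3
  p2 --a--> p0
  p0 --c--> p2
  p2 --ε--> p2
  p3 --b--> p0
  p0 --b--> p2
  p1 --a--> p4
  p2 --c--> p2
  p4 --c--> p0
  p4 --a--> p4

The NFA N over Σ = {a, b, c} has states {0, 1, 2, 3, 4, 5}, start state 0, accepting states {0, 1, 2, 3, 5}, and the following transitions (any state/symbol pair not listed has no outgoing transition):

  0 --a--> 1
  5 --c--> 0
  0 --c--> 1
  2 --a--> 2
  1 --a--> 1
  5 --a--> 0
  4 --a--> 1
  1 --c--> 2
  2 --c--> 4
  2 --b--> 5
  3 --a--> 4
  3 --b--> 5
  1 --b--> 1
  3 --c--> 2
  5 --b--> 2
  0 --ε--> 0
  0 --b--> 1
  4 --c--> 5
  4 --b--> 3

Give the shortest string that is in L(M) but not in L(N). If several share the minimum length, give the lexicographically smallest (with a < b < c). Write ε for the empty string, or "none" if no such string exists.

The string acc is accepted by M but not by N.
No shorter string lies in the difference, and acc is the lexicographically first length-3 string in L(M) \ L(N).

acc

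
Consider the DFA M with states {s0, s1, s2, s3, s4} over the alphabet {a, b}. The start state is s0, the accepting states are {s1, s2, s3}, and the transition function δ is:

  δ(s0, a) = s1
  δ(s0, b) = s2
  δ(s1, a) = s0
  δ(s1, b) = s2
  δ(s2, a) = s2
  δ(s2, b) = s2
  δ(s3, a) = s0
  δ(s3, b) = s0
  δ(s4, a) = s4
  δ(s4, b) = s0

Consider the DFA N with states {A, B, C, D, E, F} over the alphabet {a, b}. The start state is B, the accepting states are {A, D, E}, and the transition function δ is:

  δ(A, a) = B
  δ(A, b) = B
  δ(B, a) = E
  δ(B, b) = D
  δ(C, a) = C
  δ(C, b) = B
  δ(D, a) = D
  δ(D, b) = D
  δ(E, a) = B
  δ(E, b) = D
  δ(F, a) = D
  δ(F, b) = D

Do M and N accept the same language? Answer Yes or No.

Exploring the product automaton M × N from the start pair (s0, B), following both machines on each input symbol, reaches 3 state pairs: (s0, B), (s1, E), (s2, D).
M accepts in {s1, s2, s3} and N accepts in {A, D, E}. In every reachable pair the two components are either both accepting — (s1, E), (s2, D) — or both non-accepting, so no string is accepted by exactly one of the machines: L(M) \ L(N) and L(N) \ L(M) are both empty.
Hence every string is accepted by M iff it is accepted by N, and the two languages coincide.

Yes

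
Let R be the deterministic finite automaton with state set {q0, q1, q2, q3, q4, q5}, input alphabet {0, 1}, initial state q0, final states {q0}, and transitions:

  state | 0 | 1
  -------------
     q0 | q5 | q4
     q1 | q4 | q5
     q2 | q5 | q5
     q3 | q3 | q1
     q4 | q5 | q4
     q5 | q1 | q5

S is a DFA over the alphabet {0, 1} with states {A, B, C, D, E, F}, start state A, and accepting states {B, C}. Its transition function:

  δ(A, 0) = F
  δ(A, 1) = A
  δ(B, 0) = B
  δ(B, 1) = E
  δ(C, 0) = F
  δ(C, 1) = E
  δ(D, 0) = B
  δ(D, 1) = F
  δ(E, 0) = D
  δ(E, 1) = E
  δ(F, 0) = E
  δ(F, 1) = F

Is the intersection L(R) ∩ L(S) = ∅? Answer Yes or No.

Yes

Exploring the product automaton R × S from the start pair (q0, A), following both machines on each input symbol, reaches 13 state pairs: (q0, A), (q5, F), (q4, A), (q1, E), (q4, D), (q5, E), (q5, B), (q4, F), (q1, D), (q1, B), (q4, B), (q4, E), (q5, D).
R accepts in {q0} and S accepts in {B, C}; no reachable pair has both components accepting, so no string drives both machines to acceptance simultaneously and L(R) ∩ L(S) = ∅.
So no string is accepted by both, and the intersection is empty.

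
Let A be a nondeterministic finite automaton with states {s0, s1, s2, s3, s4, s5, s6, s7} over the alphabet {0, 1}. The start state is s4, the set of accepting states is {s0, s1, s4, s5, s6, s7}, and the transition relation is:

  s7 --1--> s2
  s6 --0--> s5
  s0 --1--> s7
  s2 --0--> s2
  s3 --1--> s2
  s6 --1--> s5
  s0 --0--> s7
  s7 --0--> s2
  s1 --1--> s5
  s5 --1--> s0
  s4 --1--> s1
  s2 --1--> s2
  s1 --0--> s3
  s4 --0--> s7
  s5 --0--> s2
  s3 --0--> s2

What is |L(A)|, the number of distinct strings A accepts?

The useful subgraph on states {s0, s1, s4, s5, s7} is acyclic, so L(A) is finite; the longest accepting path visits 5 useful states, giving maximum string length 4.
Counting accepting paths from s4 by length: 1 of length 0, 2 of length 1, 1 of length 2, 1 of length 3, 2 of length 4. Total 7.

7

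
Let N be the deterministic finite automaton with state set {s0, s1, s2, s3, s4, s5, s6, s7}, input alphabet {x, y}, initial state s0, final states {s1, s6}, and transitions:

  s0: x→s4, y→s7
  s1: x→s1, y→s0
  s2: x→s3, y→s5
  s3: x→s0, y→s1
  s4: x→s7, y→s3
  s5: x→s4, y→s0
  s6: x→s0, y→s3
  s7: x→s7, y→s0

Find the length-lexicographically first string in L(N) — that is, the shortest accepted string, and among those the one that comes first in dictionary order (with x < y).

A breadth-first search from s0 reaches an accepting state first via the path s0 → s4 → s3 → s1 on input xyy.
No string of length < 3 is accepted (BFS exhausts all shorter strings without reaching an accepting state), and xyy is the lexicographically least accepting string of length 3.

xyy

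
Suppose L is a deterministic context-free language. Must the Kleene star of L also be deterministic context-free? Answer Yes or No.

No

L = {c aⁿbⁿ : n≥0} ∪ {cc aⁿb²ⁿ : n≥0} is a DCFL (the number of leading c's fixes which ratio the DPDA checks), but L* is not. Every word of L starts with c, so in a factorisation of the string cc aⁱbʲ (i≥1) into words of L each factor begins at one of the two c's: either the whole string is a single word of L (forcing j = 2i), or it splits as c · (c aⁱbʲ) with c ∈ L (take n = 0) and c aⁱbʲ ∈ L (forcing j = i). Thus L* ∩ cca⁺b* = {cc aⁿbⁿ : n≥1} ∪ {cc aⁿb²ⁿ : n≥1}. A DPDA for L* would give one for this intersection with a regular set, and, started from its configuration after reading cc, one for {aⁿbⁿ : n≥1} ∪ {aⁿb²ⁿ : n≥1}, which no deterministic PDA accepts (a DPDA for it would have a single run on aⁿb²ⁿ, accepting after the prefix aⁿbⁿ and accepting again after n more b's; an ordinary PDA that simulates it on a's and b's and, at any moment when it is accepting, may switch to reading only a fresh letter d while feeding each d to the simulation as a b, would accept aⁱbʲdᵏ (k≥1) exactly when both aⁱbʲ and aⁱbʲ⁺ᵏ are in the language, i.e. its language intersected with the regular set a*b*d⁺ would be exactly {aⁿbⁿdⁿ : n≥1} — impossible, since context-free languages are closed under intersection with regular sets and {aⁿbⁿdⁿ} is not context-free). So L* is not a DCFL.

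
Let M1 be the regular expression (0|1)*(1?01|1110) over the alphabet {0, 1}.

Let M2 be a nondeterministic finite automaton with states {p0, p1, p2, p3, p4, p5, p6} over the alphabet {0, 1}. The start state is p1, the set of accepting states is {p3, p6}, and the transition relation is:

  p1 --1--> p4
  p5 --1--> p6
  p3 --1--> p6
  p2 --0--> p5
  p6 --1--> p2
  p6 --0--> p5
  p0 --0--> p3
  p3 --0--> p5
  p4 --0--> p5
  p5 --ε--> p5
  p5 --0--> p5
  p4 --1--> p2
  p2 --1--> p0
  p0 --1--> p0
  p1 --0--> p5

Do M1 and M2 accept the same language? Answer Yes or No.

Yes

Converting the expression M1 to a DFA (subset construction, then merging equivalent states) gives the minimal DFA with states {r0, r1, r2, r3, r4, r5, r6}, start state r0, accepting states {r3, r6} and transitions r0: 0→r1, 1→r2; r1: 0→r1, 1→r3; r2: 0→r1, 1→r4; r3: 0→r1, 1→r4; r4: 0→r1, 1→r5; r5: 0→r6, 1→r5; r6: 0→r1, 1→r3.
Exploring the product automaton M1 × M2 from the start pair (r0, p1), following both machines on each input symbol, reaches 7 state pairs: (r0, p1), (r1, p5), (r2, p4), (r3, p6), (r4, p2), (r5, p0), (r6, p3).
M1 accepts in {r3, r6} and M2 accepts in {p3, p6}. In every reachable pair the two components are either both accepting — (r3, p6), (r6, p3) — or both non-accepting, so no string is accepted by exactly one of the machines: L(M1) \ L(M2) and L(M2) \ L(M1) are both empty.
Hence every string is accepted by M1 iff it is accepted by M2, and the two languages coincide.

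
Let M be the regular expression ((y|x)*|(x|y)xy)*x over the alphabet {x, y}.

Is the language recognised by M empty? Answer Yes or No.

The string x matches the expression, so it belongs to L(M).
Since L(M) contains at least one string, it is not empty.

No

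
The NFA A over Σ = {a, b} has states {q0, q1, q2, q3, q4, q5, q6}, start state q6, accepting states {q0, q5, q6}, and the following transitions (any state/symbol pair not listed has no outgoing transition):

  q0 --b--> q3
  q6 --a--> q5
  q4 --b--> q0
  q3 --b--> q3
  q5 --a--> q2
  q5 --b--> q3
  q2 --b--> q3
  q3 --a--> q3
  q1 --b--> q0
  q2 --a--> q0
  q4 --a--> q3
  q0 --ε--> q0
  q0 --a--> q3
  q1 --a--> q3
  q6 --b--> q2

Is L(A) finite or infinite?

finite

The useful states (reachable from q6 and able to reach an accepting state) are {q0, q2, q5, q6}.
Restricted to these states the transition graph has no cycle, so every accepting path has bounded length and L is finite.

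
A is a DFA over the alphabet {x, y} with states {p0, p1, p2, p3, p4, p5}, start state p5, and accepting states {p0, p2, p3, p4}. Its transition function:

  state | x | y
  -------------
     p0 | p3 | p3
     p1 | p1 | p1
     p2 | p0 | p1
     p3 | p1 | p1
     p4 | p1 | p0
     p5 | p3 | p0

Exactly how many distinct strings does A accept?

4

The useful subgraph on states {p0, p3, p5} is acyclic, so L(A) is finite; the longest accepting path visits 3 useful states, giving maximum string length 2.
Counting accepting paths from p5 by length: 2 of length 1, 2 of length 2. Total 4.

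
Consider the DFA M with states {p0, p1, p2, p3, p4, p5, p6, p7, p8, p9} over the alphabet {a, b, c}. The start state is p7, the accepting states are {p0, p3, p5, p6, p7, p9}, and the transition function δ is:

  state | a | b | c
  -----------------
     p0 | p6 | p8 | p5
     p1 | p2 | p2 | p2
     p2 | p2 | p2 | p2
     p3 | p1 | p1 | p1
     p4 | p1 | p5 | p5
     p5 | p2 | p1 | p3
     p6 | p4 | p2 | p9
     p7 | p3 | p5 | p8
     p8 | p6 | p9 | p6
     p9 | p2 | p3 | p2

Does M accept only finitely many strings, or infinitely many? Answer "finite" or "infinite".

finite

The useful states (reachable from p7 and able to reach an accepting state) are {p3, p4, p5, p6, p7, p8, p9}.
Restricted to these states the transition graph has no cycle, so every accepting path has bounded length and L is finite.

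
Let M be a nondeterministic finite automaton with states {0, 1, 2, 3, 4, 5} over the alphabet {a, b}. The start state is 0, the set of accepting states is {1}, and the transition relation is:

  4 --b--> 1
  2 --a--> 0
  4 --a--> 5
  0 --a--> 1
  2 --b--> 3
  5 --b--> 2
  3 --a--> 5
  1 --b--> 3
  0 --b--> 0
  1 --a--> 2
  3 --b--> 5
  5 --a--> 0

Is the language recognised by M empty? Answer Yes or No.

No

The string a is accepted: the run 0 → 1 ends in the accepting state 1.
Since at least one string is accepted, L(M) is not empty.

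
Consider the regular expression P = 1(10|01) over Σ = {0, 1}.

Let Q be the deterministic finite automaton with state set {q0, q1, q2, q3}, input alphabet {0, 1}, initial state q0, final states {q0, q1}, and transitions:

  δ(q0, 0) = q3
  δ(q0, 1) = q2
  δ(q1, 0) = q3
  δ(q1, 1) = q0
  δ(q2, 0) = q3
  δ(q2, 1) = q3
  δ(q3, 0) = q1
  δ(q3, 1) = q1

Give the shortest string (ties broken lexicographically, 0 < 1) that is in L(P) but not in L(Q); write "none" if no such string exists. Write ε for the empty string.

none

Converting the expression P to a DFA (subset construction, then merging equivalent states) gives the minimal DFA with states {p0, p1, p2, p3, p4, p5}, start state p0, accepting states {p5} and transitions p0: 0→p1, 1→p2; p1: 0→p1, 1→p1; p2: 0→p3, 1→p4; p3: 0→p1, 1→p5; p4: 0→p5, 1→p1; p5: 0→p1, 1→p1.
Exploring the product automaton P × Q from the start pair (p0, q0), following both machines on each input symbol, reaches 9 state pairs: (p0, q0), (p1, q3), (p2, q2), (p1, q1), (p3, q3), (p4, q3), (p1, q0), (p5, q1), (p1, q2).
P accepts in {p5} and Q accepts in {q0, q1}. The reachable pairs whose P-component is accepting are (p5, q1); in each of them the Q-component is accepting too, so the product for L(P) \ L(Q) (P-component accepting, Q-component rejecting) has no reachable accepting pair and the difference is empty.
So every string accepted by P is also accepted by Q: L(P) \ L(Q) = ∅ and there is no such string.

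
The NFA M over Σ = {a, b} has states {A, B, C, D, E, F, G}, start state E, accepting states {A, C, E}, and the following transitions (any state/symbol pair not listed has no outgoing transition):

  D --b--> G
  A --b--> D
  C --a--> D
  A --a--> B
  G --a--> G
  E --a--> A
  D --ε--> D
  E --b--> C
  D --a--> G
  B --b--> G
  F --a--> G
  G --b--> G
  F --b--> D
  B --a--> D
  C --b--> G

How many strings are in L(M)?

The useful subgraph on states {A, C, E} is acyclic, so L(M) is finite; the longest accepting path visits 2 useful states, giving maximum string length 1.
Counting accepting paths from E by length: 1 of length 0, 2 of length 1. Total 3.

3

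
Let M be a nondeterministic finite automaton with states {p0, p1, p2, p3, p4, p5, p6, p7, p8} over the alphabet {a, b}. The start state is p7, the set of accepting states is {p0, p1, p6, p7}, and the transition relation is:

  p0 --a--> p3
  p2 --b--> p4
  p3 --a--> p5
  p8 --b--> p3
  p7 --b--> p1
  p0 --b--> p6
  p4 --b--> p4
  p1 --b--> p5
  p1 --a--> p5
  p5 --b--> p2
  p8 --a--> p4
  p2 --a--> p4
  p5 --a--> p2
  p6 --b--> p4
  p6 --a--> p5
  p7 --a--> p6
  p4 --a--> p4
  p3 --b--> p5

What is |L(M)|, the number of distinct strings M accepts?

3

The useful subgraph on states {p1, p6, p7} is acyclic, so L(M) is finite; the longest accepting path visits 2 useful states, giving maximum string length 1.
Counting accepting paths from p7 by length: 1 of length 0, 2 of length 1. Total 3.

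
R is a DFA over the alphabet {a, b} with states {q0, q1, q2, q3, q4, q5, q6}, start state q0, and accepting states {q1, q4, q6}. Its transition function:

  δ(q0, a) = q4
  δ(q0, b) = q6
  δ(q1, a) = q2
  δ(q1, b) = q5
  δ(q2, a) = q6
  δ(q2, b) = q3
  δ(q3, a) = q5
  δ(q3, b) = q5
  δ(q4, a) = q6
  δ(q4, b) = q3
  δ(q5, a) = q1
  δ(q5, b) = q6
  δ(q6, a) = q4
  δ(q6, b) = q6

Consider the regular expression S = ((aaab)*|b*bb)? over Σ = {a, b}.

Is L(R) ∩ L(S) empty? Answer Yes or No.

The string bb is accepted by both R and S.
Hence L(R) ∩ L(S) ≠ ∅.

No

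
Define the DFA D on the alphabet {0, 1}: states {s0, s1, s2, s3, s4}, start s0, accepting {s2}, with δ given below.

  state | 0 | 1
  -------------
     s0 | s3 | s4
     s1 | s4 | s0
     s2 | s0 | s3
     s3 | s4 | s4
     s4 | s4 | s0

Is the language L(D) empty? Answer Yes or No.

The states reachable from the start state are {s0, s3, s4}.
None of the accepting states {s2} is reachable, so no string is accepted and L(D) = ∅.

Yes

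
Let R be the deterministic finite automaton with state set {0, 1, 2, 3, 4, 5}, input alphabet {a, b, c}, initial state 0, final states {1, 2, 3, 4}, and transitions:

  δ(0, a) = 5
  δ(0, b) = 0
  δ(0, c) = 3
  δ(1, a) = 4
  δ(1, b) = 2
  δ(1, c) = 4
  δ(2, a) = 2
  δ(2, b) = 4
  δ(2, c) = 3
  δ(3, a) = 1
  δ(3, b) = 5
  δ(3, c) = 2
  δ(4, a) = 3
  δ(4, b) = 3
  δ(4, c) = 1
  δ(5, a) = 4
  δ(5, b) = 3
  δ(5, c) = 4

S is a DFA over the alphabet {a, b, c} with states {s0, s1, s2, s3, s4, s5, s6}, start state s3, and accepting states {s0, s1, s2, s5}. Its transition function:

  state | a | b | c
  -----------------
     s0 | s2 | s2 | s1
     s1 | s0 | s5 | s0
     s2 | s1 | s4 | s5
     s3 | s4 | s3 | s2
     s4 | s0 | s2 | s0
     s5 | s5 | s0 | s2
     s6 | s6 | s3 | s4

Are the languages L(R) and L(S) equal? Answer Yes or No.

Exploring the product automaton R × S from the start pair (0, s3), following both machines on each input symbol, reaches 6 state pairs: (0, s3), (5, s4), (3, s2), (4, s0), (1, s1), (2, s5).
R accepts in {1, 2, 3, 4} and S accepts in {s0, s1, s2, s5}. In every reachable pair the two components are either both accepting — (3, s2), (4, s0), (1, s1), (2, s5) — or both non-accepting, so no string is accepted by exactly one of the machines: L(R) \ L(S) and L(S) \ L(R) are both empty.
Hence every string is accepted by R iff it is accepted by S, and the two languages coincide.

Yes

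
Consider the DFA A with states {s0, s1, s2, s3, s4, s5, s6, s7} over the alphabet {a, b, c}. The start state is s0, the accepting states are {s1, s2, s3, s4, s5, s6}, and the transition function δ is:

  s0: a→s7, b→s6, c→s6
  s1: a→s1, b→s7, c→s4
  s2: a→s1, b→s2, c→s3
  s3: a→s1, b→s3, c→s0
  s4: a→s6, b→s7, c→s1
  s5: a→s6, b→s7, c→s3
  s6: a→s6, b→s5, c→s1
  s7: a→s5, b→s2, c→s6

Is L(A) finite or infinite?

State s1 is reachable from the start and can reach an accepting state, and it lies on the cycle s1 → s1.
Traversing that cycle any number of times yields accepted strings of unbounded length, so the language is infinite.

infinite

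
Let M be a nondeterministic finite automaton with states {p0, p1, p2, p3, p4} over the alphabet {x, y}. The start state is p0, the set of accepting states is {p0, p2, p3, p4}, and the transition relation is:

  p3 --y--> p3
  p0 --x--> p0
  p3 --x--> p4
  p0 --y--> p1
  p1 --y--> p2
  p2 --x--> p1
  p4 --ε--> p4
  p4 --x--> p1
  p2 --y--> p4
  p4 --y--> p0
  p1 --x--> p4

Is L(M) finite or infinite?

infinite

State p0 is reachable from the start and can reach an accepting state, and it lies on the cycle p0 → p0.
Traversing that cycle any number of times yields accepted strings of unbounded length, so the language is infinite.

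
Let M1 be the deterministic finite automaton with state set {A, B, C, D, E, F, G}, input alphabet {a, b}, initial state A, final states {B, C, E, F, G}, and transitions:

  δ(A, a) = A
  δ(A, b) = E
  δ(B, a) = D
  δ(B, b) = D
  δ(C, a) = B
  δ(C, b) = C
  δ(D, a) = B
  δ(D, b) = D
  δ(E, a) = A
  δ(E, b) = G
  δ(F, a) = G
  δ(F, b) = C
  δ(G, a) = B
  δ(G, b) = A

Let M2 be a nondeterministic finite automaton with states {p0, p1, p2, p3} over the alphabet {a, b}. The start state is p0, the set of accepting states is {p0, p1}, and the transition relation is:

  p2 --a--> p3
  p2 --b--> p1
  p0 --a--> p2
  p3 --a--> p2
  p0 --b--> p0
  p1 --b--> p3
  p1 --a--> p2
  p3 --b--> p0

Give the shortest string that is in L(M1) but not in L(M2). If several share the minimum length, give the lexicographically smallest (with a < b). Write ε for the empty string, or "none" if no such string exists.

The string abb is accepted by M1 but not by M2.
No shorter string lies in the difference, and abb is the lexicographically first length-3 string in L(M1) \ L(M2).

abb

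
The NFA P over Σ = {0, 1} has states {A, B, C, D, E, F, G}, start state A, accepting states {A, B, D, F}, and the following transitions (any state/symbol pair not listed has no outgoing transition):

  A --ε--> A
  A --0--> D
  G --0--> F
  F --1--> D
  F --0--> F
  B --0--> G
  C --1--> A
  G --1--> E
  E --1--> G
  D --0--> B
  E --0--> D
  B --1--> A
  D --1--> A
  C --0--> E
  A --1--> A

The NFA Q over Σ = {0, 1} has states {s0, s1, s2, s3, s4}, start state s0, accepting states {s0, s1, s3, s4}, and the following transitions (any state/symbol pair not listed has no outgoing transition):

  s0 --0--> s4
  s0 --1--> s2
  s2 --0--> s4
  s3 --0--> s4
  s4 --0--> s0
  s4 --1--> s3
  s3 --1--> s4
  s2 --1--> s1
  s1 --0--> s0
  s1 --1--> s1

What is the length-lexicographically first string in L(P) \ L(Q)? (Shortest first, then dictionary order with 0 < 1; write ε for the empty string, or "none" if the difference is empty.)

1

The string 1 is accepted by P but not by Q.
No shorter string lies in the difference, and 1 is the lexicographically first length-1 string in L(P) \ L(Q).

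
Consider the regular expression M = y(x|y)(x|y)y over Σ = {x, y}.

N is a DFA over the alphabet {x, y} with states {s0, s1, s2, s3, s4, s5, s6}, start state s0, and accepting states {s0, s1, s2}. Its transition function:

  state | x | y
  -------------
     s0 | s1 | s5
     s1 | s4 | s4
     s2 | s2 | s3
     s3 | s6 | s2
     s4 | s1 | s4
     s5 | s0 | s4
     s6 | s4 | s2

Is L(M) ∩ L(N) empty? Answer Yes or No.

Converting the expression M to a DFA (subset construction, then merging equivalent states) gives the minimal DFA with states {m0, m1, m2, m3, m4, m5}, start state m0, accepting states {m5} and transitions m0: x→m1, y→m2; m1: x→m1, y→m1; m2: x→m3, y→m3; m3: x→m4, y→m4; m4: x→m1, y→m5; m5: x→m1, y→m1.
Exploring the product automaton M × N from the start pair (m0, s0), following both machines on each input symbol, reaches 12 state pairs: (m0, s0), (m1, s1), (m2, s5), (m1, s4), (m3, s0), (m3, s4), (m4, s1), (m4, s5), (m4, s4), (m5, s4), (m1, s0), (m1, s5).
M accepts in {m5} and N accepts in {s0, s1, s2}; no reachable pair has both components accepting, so no string drives both machines to acceptance simultaneously and L(M) ∩ L(N) = ∅.
So no string is accepted by both, and the intersection is empty.

Yes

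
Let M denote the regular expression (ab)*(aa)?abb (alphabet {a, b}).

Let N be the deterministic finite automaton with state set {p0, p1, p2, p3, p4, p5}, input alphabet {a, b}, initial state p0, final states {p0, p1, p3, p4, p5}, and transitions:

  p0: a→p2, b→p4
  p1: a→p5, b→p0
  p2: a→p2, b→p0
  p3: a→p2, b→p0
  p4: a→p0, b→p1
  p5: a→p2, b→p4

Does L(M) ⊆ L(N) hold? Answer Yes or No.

Yes

Converting the expression M to a DFA (subset construction, then merging equivalent states) gives the minimal DFA with states {m0, m1, m2, m3, m4, m5, m6, m7}, start state m0, accepting states {m6} and transitions m0: a→m1, b→m2; m1: a→m3, b→m4; m2: a→m2, b→m2; m3: a→m5, b→m2; m4: a→m1, b→m6; m5: a→m2, b→m7; m6: a→m2, b→m2; m7: a→m2, b→m6.
Exploring the product automaton M × N from the start pair (m0, p0), following both machines on each input symbol, reaches 12 state pairs: (m0, p0), (m1, p2), (m2, p4), (m3, p2), (m4, p0), (m2, p0), (m2, p1), (m5, p2), (m6, p4), (m2, p2), (m2, p5), (m7, p0).
M accepts in {m6} and N accepts in {p0, p1, p3, p4, p5}. The reachable pairs whose M-component is accepting are (m6, p4); in each of them the N-component is accepting too, so the product for L(M) \ L(N) (M-component accepting, N-component rejecting) has no reachable accepting pair and the difference is empty.
Hence every string in L(M) is also in L(N).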